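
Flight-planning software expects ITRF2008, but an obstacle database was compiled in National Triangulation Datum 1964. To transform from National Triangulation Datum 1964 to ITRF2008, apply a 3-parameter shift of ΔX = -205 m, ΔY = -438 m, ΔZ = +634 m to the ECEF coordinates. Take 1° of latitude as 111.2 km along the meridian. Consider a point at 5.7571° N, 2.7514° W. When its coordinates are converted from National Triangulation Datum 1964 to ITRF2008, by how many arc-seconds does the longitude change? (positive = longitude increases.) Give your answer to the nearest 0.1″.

Δλ = -14.6″

sin φ = 0.100311, cos φ = 0.994956, sin λ = -0.048003, cos λ = 0.998847.
East component: ΔE = −sin λ·ΔX + cos λ·ΔY = −(-0.048003)(-205) + (0.998847)(-438) = -447.34 m.
1° of latitude spans 111200 m; at latitude φ, 1° of longitude spans that × cos φ = 110639.1 m, so Δλ = -447.34 / 110639.1 × 3600 = -14.556″.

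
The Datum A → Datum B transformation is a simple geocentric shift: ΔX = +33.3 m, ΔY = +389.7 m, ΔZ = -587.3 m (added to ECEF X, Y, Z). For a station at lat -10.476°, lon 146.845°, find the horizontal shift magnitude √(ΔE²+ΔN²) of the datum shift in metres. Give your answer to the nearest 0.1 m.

The local east axis at (φ, λ) is (−sin λ, cos λ, 0), so ΔE = −sin(146.845°)·33.3 + cos(146.845°)·389.7 = -344.47 m.
The local north axis is (−sin φ cos λ, −sin φ sin λ, cos φ), giving ΔN = -5.069 + 38.752 − 577.510 = -543.83 m.
Horizontal magnitude = √(ΔE² + ΔN²) = √((-344.47)² + (-543.83)²) = 643.74 m.

643.7 m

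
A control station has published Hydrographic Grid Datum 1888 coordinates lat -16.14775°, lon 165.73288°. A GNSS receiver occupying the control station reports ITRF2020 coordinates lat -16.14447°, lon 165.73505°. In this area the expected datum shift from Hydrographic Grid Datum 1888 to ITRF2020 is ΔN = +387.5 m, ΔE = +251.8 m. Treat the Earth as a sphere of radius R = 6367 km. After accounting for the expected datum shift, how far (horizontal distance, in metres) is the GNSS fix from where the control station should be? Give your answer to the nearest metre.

31 m

Observed coordinate differences: Δφ = +0.00328°, Δλ = +0.00217°.
Converting to metres (1° lat = 111125 m, cos φ = 0.960548): observed ΔN = 364.5 m, observed ΔE = 231.6 m.
Subtracting the expected shift leaves a residual of 364.5 − (387.5) = -23.0 m north and 231.6 − (251.8) = -20.2 m east.
Residual distance = √((-23.0)² + (-20.2)²) = 30.6 m.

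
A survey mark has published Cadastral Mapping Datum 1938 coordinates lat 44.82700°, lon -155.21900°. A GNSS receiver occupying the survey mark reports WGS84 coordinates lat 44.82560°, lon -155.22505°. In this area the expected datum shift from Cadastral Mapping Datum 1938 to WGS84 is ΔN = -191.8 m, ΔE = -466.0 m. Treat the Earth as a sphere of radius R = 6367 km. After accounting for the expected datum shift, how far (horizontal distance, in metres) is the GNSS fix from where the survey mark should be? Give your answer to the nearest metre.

Observed coordinate differences: Δφ = -0.00140°, Δλ = -0.00605°.
Converting to metres (1° lat = 111125 m, cos φ = 0.709239): observed ΔN = -155.6 m, observed ΔE = -476.8 m.
Subtracting the expected shift leaves a residual of -155.6 − (-191.8) = 36.2 m north and -476.8 − (-466.0) = -10.8 m east.
Residual distance = √(36.2² + (-10.8)²) = 37.8 m.

38 m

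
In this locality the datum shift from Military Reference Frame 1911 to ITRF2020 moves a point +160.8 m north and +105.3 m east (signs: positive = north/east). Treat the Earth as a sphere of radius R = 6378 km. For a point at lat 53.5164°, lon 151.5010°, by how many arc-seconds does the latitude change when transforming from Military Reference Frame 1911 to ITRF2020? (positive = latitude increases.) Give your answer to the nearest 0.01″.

On a sphere of radius R, 1 rad of latitude = R, so Δφ = ΔN / R = 160.8 / 6378000 = 2.5212e-05 rad = 5.200″.

Δφ = 5.20″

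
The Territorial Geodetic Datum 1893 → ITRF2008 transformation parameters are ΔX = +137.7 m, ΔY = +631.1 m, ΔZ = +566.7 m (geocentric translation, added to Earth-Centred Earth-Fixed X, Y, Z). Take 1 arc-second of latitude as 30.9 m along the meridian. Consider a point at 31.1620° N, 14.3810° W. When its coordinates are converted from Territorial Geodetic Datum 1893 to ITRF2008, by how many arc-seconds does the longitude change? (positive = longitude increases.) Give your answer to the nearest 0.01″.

sin φ = 0.517460, cos φ = 0.855708, sin λ = -0.248369, cos λ = 0.968666.
East component: ΔE = −sin λ·ΔX + cos λ·ΔY = −(-0.248369)(137.7) + (0.968666)(631.1) = 645.53 m.
1° of latitude spans 3600 × 30.90 = 111240 m; at latitude φ, 1° of longitude spans that × cos φ = 95188.9 m, so Δλ = 645.53 / 95188.9 × 3600 = 24.413″.

Δλ = 24.41″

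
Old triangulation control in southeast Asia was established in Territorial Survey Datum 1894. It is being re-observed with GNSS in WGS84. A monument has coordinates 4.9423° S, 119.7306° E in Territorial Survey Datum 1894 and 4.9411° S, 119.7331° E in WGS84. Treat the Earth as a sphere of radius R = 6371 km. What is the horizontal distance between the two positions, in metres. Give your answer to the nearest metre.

Δφ = -4.9411° − -4.9423° = +0.0012°; Δλ = 119.7331° − 119.7306° = +0.0025°.
1° along a meridian = πR/180 = 111195 m.
ΔN = Δφ × 111195 = 133.4 m; ΔE = Δλ × 111195 × cos(-4.9423°) = +0.0025 × 111195 × 0.996282 = 277.0 m.
Distance = √(ΔE² + ΔN²) = √(277.0² + 133.4²) = 307.4 m.

307 m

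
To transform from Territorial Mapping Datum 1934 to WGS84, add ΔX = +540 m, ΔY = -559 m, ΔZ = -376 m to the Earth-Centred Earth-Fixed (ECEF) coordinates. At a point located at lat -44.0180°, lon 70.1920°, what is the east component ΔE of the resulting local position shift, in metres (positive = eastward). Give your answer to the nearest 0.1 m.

ΔE = -697.5 m

The local east axis at (φ, λ) is (−sin λ, cos λ, 0), so ΔE = −sin(70.1920°)·540 + cos(70.1920°)·(-559) = -697.48 m.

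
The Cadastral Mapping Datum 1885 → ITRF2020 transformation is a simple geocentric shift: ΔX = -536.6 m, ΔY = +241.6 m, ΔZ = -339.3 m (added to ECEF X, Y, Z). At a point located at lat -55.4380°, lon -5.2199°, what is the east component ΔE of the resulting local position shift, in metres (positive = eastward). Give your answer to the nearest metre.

At φ = -55.4380°, λ = -5.2199°: sin φ = -0.823513, cos φ = 0.567298, sin λ = -0.090978, cos λ = 0.995853.
ΔE = −sin λ·ΔX + cos λ·ΔY = −(-0.090978)·(-536.6) + (0.995853)·(241.6) = 191.78 m.

ΔE = 192 m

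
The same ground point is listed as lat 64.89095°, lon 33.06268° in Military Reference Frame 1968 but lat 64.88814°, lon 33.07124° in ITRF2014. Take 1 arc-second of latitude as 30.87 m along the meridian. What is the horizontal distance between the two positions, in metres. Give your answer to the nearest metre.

510 m

Δφ = 64.88814° − 64.89095° = -0.00281°; Δλ = 33.07124° − 33.06268° = +0.00856°.
1° of latitude = 3600 × 30.87 = 111132 m.
ΔN = Δφ × 111132 = -312.3 m; ΔE = Δλ × 111132 × cos(64.89095°) = +0.00856 × 111132 × 0.424342 = 403.7 m.
Distance = √(ΔE² + ΔN²) = √(403.7² + (-312.3)²) = 510.4 m.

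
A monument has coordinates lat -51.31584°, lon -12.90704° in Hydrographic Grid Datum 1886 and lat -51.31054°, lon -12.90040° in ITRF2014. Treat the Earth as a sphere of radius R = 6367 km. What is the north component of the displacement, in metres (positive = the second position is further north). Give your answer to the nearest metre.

Δφ = -51.31054° − -51.31584° = +0.00530°; Δλ = -12.90040° − -12.90704° = +0.00664°.
1° along a meridian = πR/180 = 111125 m.
ΔN = Δφ × 111125 = 589.0 m; ΔE = Δλ × 111125 × cos(-51.31584°) = +0.00664 × 111125 × 0.625027 = 461.2 m.

ΔN = 589 m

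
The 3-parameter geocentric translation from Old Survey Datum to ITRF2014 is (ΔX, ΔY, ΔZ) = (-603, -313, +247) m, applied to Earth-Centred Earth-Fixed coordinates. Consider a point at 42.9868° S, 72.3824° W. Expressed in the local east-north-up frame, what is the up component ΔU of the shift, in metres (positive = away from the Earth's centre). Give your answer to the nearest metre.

ΔU = -84 m

The local up (radial) axis is (cos φ cos λ, cos φ sin λ, sin φ), giving ΔU = -133.505 + 218.224 − 168.412 = -83.69 m.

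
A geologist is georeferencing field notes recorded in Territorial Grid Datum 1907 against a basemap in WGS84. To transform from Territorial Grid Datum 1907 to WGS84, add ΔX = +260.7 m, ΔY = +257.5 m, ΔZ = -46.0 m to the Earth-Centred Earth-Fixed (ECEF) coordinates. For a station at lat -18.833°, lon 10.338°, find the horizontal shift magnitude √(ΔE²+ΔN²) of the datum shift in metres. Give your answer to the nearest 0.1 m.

213.5 m

At φ = -18.833°, λ = 10.338°: sin φ = -0.322811, cos φ = 0.946463, sin λ = 0.179455, cos λ = 0.983766.
ΔE = −sin λ·ΔX + cos λ·ΔY = −(0.179455)·(260.7) + (0.983766)·(257.5) = 206.54 m.
ΔN = −sin φ cos λ·ΔX − sin φ sin λ·ΔY + cos φ·ΔZ = −(-0.322811)(0.983766)(260.7) − (-0.322811)(0.179455)(257.5) + (0.946463)(-46.0) = 54.17 m.
Horizontal magnitude = √(ΔE² + ΔN²) = √(206.54² + 54.17²) = 213.52 m.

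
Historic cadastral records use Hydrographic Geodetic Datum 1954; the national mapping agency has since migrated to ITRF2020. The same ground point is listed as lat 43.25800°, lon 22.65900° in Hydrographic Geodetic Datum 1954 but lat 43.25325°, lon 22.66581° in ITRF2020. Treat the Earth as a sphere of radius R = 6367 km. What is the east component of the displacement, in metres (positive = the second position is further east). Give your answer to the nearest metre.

Δφ = 43.25325° − 43.25800° = -0.00475°; Δλ = 22.66581° − 22.65900° = +0.00681°.
1° along a meridian = πR/180 = 111125 m.
ΔN = Δφ × 111125 = -527.8 m; ΔE = Δλ × 111125 × cos(43.25800°) = +0.00681 × 111125 × 0.728275 = 551.1 m.

ΔE = 551 m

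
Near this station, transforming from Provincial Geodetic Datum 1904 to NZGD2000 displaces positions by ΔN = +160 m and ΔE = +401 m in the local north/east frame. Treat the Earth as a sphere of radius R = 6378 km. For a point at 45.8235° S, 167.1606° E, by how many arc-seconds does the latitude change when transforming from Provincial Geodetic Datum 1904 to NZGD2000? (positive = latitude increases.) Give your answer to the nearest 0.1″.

On a sphere of radius R, 1 rad of latitude = R, so Δφ = ΔN / R = 160.0 / 6378000 = 2.5086e-05 rad = 5.174″.

Δφ = 5.2″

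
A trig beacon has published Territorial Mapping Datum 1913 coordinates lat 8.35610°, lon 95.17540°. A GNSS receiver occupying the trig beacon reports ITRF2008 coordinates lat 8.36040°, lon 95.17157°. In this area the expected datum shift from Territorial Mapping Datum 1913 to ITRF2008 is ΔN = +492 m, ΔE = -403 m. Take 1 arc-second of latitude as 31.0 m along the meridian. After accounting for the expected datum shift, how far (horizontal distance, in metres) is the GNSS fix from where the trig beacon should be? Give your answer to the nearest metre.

23 m

Observed coordinate differences: Δφ = +0.00430°, Δλ = -0.00383°.
Converting to metres (1° lat = 111600 m, cos φ = 0.989384): observed ΔN = 479.9 m, observed ΔE = -422.9 m.
Subtracting the expected shift leaves a residual of 479.9 − (492) = -12.1 m north and -422.9 − (-403) = -19.9 m east.
Residual distance = √((-12.1)² + (-19.9)²) = 23.3 m.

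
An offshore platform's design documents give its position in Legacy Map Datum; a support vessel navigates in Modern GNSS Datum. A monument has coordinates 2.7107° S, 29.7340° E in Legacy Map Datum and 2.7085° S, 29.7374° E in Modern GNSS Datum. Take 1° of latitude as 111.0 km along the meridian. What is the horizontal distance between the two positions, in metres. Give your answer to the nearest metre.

Δφ = -2.7085° − -2.7107° = +0.0022°; Δλ = 29.7374° − 29.7340° = +0.0034°.
ΔN = Δφ × 111000 = 244.2 m; ΔE = Δλ × 111000 × cos(-2.7107°) = +0.0034 × 111000 × 0.998881 = 377.0 m.
Distance = √(ΔE² + ΔN²) = √(377.0² + 244.2²) = 449.2 m.

449 m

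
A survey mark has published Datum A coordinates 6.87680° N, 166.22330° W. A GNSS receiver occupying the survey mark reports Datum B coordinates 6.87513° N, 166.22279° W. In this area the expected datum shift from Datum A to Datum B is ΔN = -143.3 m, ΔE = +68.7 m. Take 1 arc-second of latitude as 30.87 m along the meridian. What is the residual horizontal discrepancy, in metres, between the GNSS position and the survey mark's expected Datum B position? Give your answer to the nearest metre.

Observed coordinate differences: Δφ = -0.00167°, Δλ = +0.00051°.
Converting to metres (1° lat = 111132 m, cos φ = 0.992806): observed ΔN = -185.6 m, observed ΔE = 56.3 m.
Subtracting the expected shift leaves a residual of -185.6 − (-143.3) = -42.3 m north and 56.3 − (68.7) = -12.4 m east.
Residual distance = √((-42.3)² + (-12.4)²) = 44.1 m.

44 m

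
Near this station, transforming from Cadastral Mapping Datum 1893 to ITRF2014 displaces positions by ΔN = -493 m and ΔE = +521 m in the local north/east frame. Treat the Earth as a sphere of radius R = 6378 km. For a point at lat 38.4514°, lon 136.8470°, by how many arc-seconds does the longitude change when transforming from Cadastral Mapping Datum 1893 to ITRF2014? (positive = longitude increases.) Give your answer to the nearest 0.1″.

Δλ = 21.5″

At latitude 38.4514°, cos φ = 0.783136.
One radian of longitude at latitude φ spans R cos φ, so Δλ = ΔE / (R cos φ) = 521.0 / (6378000 × 0.783136) = 1.0431e-04 rad = 21.515″.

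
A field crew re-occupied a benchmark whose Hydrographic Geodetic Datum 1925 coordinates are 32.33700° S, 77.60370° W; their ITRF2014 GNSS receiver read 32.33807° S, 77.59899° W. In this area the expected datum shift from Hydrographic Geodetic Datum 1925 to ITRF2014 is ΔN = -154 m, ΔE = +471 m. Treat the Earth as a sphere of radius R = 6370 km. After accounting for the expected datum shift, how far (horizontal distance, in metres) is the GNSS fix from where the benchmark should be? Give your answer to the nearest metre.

45 m

Observed coordinate differences: Δφ = -0.00107°, Δλ = +0.00471°.
Converting to metres (1° lat = 111177 m, cos φ = 0.844917): observed ΔN = -119.0 m, observed ΔE = 442.4 m.
Subtracting the expected shift leaves a residual of -119.0 − (-154) = 35.0 m north and 442.4 − (471) = -28.6 m east.
Residual distance = √(35.0² + (-28.6)²) = 45.2 m.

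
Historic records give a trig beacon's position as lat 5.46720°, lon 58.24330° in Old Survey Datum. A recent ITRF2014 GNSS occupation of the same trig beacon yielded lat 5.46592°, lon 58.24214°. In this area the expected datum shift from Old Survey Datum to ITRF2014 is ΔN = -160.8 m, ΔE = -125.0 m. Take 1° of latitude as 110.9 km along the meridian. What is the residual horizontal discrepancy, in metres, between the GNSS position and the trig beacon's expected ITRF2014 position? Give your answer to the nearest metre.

Observed coordinate differences: Δφ = -0.00128°, Δλ = -0.00116°.
Converting to metres (1° lat = 110900 m, cos φ = 0.995451): observed ΔN = -142.0 m, observed ΔE = -128.1 m.
Subtracting the expected shift leaves a residual of -142.0 − (-160.8) = 18.8 m north and -128.1 − (-125.0) = -3.1 m east.
Residual distance = √(18.8² + (-3.1)²) = 19.1 m.

19 m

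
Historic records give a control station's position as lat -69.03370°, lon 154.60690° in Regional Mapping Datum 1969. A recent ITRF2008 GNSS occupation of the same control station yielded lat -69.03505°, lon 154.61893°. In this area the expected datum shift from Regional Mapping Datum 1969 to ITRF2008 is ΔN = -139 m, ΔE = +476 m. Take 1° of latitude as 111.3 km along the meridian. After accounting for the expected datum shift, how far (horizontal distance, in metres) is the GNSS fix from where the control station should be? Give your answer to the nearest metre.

Observed coordinate differences: Δφ = -0.00135°, Δλ = +0.01203°.
Converting to metres (1° lat = 111300 m, cos φ = 0.357819): observed ΔN = -150.3 m, observed ΔE = 479.1 m.
Subtracting the expected shift leaves a residual of -150.3 − (-139) = -11.3 m north and 479.1 − (476) = 3.1 m east.
Residual distance = √((-11.3)² + 3.1²) = 11.7 m.

12 m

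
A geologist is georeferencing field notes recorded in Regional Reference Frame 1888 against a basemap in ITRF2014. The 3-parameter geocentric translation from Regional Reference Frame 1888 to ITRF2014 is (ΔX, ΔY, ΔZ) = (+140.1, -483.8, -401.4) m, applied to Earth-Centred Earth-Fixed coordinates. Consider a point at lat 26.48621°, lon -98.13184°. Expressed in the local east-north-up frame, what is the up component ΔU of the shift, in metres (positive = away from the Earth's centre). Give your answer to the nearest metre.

ΔU = 232 m

The local up (radial) axis is (cos φ cos λ, cos φ sin λ, sin φ), giving ΔU = -17.737 + 428.667 − 179.017 = 231.91 m.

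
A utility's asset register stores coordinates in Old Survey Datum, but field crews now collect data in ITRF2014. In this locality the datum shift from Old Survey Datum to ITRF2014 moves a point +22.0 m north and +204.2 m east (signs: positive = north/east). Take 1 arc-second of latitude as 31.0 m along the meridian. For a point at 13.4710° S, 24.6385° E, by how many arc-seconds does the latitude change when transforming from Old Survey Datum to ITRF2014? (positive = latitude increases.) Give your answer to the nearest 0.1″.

1″ of latitude = 31.00 m, so Δφ = 22.0 / 31.00 = 0.710″.

Δφ = 0.7″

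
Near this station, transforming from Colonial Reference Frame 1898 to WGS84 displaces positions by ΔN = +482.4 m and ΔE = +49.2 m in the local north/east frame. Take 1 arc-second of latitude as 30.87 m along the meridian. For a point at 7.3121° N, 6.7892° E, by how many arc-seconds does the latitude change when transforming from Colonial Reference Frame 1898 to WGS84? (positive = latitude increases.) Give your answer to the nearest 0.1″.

Δφ = 15.6″

1″ of latitude = 30.87 m, so Δφ = 482.4 / 30.87 = 15.627″.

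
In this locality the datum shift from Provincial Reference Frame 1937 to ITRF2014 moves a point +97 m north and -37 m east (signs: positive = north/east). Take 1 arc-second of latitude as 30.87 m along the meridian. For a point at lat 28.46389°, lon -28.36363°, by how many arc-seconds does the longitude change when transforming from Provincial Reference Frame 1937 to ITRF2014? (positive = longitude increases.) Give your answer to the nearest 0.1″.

At latitude 28.46389°, cos φ = 0.879118.
1″ of longitude at this latitude = 30.87 × cos φ = 27.1384 m, so Δλ = -37.0 / 27.1384 = -1.363″.

Δλ = -1.4″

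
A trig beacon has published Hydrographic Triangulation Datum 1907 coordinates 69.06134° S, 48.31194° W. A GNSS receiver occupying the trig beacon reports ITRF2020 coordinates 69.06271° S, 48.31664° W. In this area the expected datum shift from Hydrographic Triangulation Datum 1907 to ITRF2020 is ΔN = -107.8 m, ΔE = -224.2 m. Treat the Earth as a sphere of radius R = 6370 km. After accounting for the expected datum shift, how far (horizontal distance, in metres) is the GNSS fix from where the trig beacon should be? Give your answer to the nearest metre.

58 m

Observed coordinate differences: Δφ = -0.00137°, Δλ = -0.00470°.
Converting to metres (1° lat = 111177 m, cos φ = 0.357368): observed ΔN = -152.3 m, observed ΔE = -186.7 m.
Subtracting the expected shift leaves a residual of -152.3 − (-107.8) = -44.5 m north and -186.7 − (-224.2) = 37.5 m east.
Residual distance = √((-44.5)² + 37.5²) = 58.2 m.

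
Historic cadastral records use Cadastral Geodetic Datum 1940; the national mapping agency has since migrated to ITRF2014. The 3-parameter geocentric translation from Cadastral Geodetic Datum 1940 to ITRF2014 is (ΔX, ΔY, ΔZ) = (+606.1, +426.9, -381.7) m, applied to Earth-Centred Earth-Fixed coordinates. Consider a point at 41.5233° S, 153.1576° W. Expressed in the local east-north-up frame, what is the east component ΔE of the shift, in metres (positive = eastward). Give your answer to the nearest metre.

ΔE = -107 m

The local east axis at (φ, λ) is (−sin λ, cos λ, 0), so ΔE = −sin(-153.1576°)·606.1 + cos(-153.1576°)·426.9 = -107.23 m.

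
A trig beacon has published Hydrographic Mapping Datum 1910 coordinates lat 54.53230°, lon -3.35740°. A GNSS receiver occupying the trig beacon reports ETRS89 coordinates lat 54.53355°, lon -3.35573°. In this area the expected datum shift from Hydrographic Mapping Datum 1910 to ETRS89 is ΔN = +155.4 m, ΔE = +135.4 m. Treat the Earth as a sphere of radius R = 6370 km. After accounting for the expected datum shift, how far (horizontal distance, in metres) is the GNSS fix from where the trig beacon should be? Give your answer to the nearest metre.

Observed coordinate differences: Δφ = +0.00125°, Δλ = +0.00167°.
Converting to metres (1° lat = 111177 m, cos φ = 0.580244): observed ΔN = 139.0 m, observed ΔE = 107.7 m.
Subtracting the expected shift leaves a residual of 139.0 − (155.4) = -16.4 m north and 107.7 − (135.4) = -27.7 m east.
Residual distance = √((-16.4)² + (-27.7)²) = 32.2 m.

32 m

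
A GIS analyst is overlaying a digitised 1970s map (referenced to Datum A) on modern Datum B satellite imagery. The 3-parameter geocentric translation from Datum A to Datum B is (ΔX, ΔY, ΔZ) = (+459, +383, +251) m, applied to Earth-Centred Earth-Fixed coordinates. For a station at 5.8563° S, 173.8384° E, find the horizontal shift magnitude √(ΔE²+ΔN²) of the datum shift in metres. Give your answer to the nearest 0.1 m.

At φ = -5.8563°, λ = 173.8384°: sin φ = -0.102034, cos φ = 0.994781, sin λ = 0.107333, cos λ = -0.994223.
ΔE = −sin λ·ΔX + cos λ·ΔY = −(0.107333)·(459) + (-0.994223)·(383) = -430.05 m.
ΔN = −sin φ cos λ·ΔX − sin φ sin λ·ΔY + cos φ·ΔZ = −(-0.102034)(-0.994223)(459) − (-0.102034)(0.107333)(383) + (0.994781)(251) = 207.32 m.
Horizontal magnitude = √(ΔE² + ΔN²) = √((-430.05)² + 207.32²) = 477.42 m.

477.4 m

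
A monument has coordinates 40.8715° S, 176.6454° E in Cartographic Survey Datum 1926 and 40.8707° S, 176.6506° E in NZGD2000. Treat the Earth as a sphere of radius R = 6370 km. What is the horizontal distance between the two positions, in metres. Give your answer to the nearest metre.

Δφ = -40.8707° − -40.8715° = +0.0008°; Δλ = 176.6506° − 176.6454° = +0.0052°.
1° along a meridian = πR/180 = 111177 m.
ΔN = Δφ × 111177 = 88.9 m; ΔE = Δλ × 111177 × cos(-40.8715°) = +0.0052 × 111177 × 0.756179 = 437.2 m.
Distance = √(ΔE² + ΔN²) = √(437.2² + 88.9²) = 446.1 m.

446 m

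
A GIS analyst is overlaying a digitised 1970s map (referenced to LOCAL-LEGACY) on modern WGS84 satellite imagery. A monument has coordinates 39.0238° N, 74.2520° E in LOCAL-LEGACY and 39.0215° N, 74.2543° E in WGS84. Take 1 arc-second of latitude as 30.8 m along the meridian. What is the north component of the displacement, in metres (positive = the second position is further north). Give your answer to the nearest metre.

ΔN = -255 m

Δφ = 39.0215° − 39.0238° = -0.0023°; Δλ = 74.2543° − 74.2520° = +0.0023°.
1° of latitude = 3600 × 30.80 = 110880 m.
ΔN = Δφ × 110880 = -255.0 m; ΔE = Δλ × 110880 × cos(39.0238°) = +0.0023 × 110880 × 0.776884 = 198.1 m.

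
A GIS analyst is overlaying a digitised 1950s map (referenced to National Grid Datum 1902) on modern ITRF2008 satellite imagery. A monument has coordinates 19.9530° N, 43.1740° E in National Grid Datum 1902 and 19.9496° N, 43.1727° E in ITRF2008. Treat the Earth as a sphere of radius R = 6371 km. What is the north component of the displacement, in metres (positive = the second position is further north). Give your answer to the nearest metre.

ΔN = -378 m

Δφ = 19.9496° − 19.9530° = -0.0034°; Δλ = 43.1727° − 43.1740° = -0.0013°.
1° along a meridian = πR/180 = 111195 m.
ΔN = Δφ × 111195 = -378.1 m; ΔE = Δλ × 111195 × cos(19.9530°) = -0.0013 × 111195 × 0.939973 = -135.9 m.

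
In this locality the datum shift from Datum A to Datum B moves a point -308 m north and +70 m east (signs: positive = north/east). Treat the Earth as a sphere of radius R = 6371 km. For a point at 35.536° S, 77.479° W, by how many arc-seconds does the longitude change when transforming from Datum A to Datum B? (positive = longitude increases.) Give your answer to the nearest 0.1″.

Δλ = 2.8″

At latitude -35.536°, cos φ = 0.813750.
One radian of longitude at latitude φ spans R cos φ, so Δλ = ΔE / (R cos φ) = 70.0 / (6371000 × 0.813750) = 1.3502e-05 rad = 2.785″.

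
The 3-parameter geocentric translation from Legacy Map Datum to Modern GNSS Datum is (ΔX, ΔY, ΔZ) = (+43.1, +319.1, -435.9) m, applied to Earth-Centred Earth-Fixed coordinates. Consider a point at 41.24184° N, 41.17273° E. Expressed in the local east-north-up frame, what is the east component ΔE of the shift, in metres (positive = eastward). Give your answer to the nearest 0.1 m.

ΔE = 211.8 m

The local east axis at (φ, λ) is (−sin λ, cos λ, 0), so ΔE = −sin(41.17273°)·43.1 + cos(41.17273°)·319.1 = 211.82 m.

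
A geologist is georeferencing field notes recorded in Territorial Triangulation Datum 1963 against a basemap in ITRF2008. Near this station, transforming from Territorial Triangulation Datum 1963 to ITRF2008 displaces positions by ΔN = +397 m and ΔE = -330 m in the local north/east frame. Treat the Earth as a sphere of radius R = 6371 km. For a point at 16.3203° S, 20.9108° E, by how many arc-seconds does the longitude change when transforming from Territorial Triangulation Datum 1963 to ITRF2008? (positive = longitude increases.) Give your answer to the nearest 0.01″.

At latitude -16.3203°, cos φ = 0.959706.
One radian of longitude at latitude φ spans R cos φ, so Δλ = ΔE / (R cos φ) = -330.0 / (6371000 × 0.959706) = -5.3972e-05 rad = -11.133″.

Δλ = -11.13″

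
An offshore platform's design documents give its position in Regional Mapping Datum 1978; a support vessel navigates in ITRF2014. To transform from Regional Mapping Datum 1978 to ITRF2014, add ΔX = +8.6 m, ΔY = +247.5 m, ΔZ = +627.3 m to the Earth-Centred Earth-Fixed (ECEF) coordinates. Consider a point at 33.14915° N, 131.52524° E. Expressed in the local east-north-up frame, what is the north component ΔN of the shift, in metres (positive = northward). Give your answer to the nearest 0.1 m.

At φ = 33.14915°, λ = 131.52524°: sin φ = 0.546820, cos φ = 0.837250, sin λ = 0.748664, cos λ = -0.662950.
ΔN = −sin φ cos λ·ΔX − sin φ sin λ·ΔY + cos φ·ΔZ = −(0.546820)(-0.662950)(8.6) − (0.546820)(0.748664)(247.5) + (0.837250)(627.3) = 427.00 m.

ΔN = 427.0 m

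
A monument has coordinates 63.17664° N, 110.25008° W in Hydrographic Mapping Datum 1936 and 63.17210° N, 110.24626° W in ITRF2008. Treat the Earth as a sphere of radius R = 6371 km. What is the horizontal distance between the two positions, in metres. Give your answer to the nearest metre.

Δφ = 63.17210° − 63.17664° = -0.00454°; Δλ = -110.24626° − -110.25008° = +0.00382°.
1° along a meridian = πR/180 = 111195 m.
ΔN = Δφ × 111195 = -504.8 m; ΔE = Δλ × 111195 × cos(63.17664°) = +0.00382 × 111195 × 0.451241 = 191.7 m.
Distance = √(ΔE² + ΔN²) = √(191.7² + (-504.8)²) = 540.0 m.

540 m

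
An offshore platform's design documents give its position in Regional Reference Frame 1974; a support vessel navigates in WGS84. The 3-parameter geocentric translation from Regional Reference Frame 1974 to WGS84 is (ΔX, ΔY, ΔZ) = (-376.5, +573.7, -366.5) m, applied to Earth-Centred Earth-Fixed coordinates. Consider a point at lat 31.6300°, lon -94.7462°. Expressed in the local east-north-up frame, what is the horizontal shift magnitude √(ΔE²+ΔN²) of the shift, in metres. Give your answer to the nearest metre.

424 m

The local east axis at (φ, λ) is (−sin λ, cos λ, 0), so ΔE = −sin(-94.7462°)·(-376.5) + cos(-94.7462°)·573.7 = -422.68 m.
The local north axis is (−sin φ cos λ, −sin φ sin λ, cos φ), giving ΔN = -16.337 + 299.835 − 312.057 = -28.56 m.
Horizontal magnitude = √(ΔE² + ΔN²) = √((-422.68)² + (-28.56)²) = 423.64 m.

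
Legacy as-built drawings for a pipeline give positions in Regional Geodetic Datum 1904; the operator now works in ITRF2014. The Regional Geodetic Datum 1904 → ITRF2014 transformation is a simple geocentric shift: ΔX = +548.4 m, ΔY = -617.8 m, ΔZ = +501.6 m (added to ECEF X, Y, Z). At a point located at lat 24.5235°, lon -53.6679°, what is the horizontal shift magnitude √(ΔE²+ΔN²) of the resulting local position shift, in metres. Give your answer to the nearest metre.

138 m

At φ = 24.5235°, λ = -53.6679°: sin φ = 0.415066, cos φ = 0.909791, sin λ = -0.805596, cos λ = 0.592465.
ΔE = −sin λ·ΔX + cos λ·ΔY = −(-0.805596)·(548.4) + (0.592465)·(-617.8) = 75.76 m.
ΔN = −sin φ cos λ·ΔX − sin φ sin λ·ΔY + cos φ·ΔZ = −(0.415066)(0.592465)(548.4) − (0.415066)(-0.805596)(-617.8) + (0.909791)(501.6) = 114.92 m.
Horizontal magnitude = √(ΔE² + ΔN²) = √(75.76² + 114.92²) = 137.64 m.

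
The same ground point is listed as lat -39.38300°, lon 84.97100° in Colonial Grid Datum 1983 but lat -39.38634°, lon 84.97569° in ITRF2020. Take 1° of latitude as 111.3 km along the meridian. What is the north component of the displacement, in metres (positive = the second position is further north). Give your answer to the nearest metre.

ΔN = -372 m

Δφ = -39.38634° − -39.38300° = -0.00334°; Δλ = 84.97569° − 84.97100° = +0.00469°.
ΔN = Δφ × 111300 = -371.7 m; ΔE = Δλ × 111300 × cos(-39.38300°) = +0.00469 × 111300 × 0.772922 = 403.5 m.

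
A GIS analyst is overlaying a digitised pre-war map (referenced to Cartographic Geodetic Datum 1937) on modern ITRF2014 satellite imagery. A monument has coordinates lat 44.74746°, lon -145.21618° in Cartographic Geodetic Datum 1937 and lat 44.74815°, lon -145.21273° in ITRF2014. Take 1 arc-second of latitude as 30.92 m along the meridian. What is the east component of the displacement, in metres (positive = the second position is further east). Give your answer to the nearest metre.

ΔE = 273 m

Δφ = 44.74815° − 44.74746° = +0.00069°; Δλ = -145.21273° − -145.21618° = +0.00345°.
1° of latitude = 3600 × 30.92 = 111312 m.
ΔN = Δφ × 111312 = 76.8 m; ΔE = Δλ × 111312 × cos(44.74746°) = +0.00345 × 111312 × 0.710217 = 272.7 m.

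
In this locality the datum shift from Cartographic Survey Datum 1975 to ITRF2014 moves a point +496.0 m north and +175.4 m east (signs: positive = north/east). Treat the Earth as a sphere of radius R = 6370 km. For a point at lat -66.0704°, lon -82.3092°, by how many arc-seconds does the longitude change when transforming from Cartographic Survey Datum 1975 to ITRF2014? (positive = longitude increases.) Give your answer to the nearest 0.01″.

Δλ = 14.00″

At latitude -66.0704°, cos φ = 0.405614.
One radian of longitude at latitude φ spans R cos φ, so Δλ = ΔE / (R cos φ) = 175.4 / (6370000 × 0.405614) = 6.7886e-05 rad = 14.002″.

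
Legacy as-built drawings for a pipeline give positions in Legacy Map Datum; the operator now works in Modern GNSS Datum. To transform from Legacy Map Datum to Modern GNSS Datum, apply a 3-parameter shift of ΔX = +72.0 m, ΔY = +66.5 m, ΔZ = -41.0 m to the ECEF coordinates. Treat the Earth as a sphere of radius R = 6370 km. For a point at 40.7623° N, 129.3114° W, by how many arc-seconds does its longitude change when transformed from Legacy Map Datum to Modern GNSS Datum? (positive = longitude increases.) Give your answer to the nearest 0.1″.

sin φ = 0.652922, cos φ = 0.757425, sin λ = -0.773714, cos λ = -0.633535.
East component: ΔE = −sin λ·ΔX + cos λ·ΔY = −(-0.773714)(72.0) + (-0.633535)(66.5) = 13.58 m.
1° of latitude spans πR/180 = 111177 m; at latitude φ, 1° of longitude spans that × cos φ = 84208.6 m, so Δλ = 13.58 / 84208.6 × 3600 = 0.580″.

Δλ = 0.6″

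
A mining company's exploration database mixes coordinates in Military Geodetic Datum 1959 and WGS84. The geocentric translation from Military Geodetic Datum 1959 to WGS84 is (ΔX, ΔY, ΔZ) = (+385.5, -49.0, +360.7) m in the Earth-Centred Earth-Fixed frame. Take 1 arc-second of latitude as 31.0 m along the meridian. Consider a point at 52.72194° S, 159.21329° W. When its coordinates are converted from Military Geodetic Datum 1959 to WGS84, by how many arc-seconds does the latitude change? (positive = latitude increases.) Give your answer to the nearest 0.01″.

Δφ = -1.76″

sin φ = -0.795705, cos φ = 0.605684, sin λ = -0.354890, cos λ = -0.934908.
North component: ΔN = −sin φ cos λ·ΔX − sin φ sin λ·ΔY + cos φ·ΔZ = −(-0.795705)(-0.934908)(385.5) − (-0.795705)(-0.354890)(-49.0) + (0.605684)(360.7) = -54.47 m.
1° of latitude spans 3600 × 31.00 = 111600 m, so Δφ = -54.47 / 111600 × 3600 = -1.757″.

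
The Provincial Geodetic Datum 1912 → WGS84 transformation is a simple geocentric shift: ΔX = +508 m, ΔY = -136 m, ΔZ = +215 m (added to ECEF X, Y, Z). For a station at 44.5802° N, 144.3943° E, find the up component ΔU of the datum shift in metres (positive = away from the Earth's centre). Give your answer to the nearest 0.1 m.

The local up (radial) axis is (cos φ cos λ, cos φ sin λ, sin φ), giving ΔU = -294.185 − 56.397 + 150.910 = -199.67 m.

ΔU = -199.7 m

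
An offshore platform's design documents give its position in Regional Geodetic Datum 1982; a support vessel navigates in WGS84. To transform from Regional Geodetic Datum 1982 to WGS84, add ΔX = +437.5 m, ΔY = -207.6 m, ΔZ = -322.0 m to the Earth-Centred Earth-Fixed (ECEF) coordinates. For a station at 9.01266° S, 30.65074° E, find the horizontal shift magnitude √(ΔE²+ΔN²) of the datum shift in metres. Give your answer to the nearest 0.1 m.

At φ = -9.01266°, λ = 30.65074°: sin φ = -0.156653, cos φ = 0.987654, sin λ = 0.509803, cos λ = 0.860291.
ΔE = −sin λ·ΔX + cos λ·ΔY = −(0.509803)·(437.5) + (0.860291)·(-207.6) = -401.64 m.
ΔN = −sin φ cos λ·ΔX − sin φ sin λ·ΔY + cos φ·ΔZ = −(-0.156653)(0.860291)(437.5) − (-0.156653)(0.509803)(-207.6) + (0.987654)(-322.0) = -275.64 m.
Horizontal magnitude = √(ΔE² + ΔN²) = √((-401.64)² + (-275.64)²) = 487.12 m.

487.1 m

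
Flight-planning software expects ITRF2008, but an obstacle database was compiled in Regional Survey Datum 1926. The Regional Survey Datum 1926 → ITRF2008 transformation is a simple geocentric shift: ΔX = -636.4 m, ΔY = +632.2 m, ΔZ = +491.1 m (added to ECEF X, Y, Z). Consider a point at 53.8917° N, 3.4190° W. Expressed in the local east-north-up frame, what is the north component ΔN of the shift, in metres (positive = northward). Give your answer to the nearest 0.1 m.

ΔN = 833.1 m

The local north axis is (−sin φ cos λ, −sin φ sin λ, cos φ), giving ΔN = 513.235 + 30.460 + 289.412 = 833.11 m.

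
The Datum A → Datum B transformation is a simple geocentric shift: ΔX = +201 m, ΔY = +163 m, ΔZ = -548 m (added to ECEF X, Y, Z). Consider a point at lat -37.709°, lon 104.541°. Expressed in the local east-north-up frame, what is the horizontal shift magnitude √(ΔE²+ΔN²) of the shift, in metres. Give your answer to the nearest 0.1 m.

The local east axis at (φ, λ) is (−sin λ, cos λ, 0), so ΔE = −sin(104.541°)·201 + cos(104.541°)·163 = -235.49 m.
The local north axis is (−sin φ cos λ, −sin φ sin λ, cos φ), giving ΔN = -30.867 + 96.506 − 433.538 = -367.90 m.
Horizontal magnitude = √(ΔE² + ΔN²) = √((-235.49)² + (-367.90)²) = 436.81 m.

436.8 m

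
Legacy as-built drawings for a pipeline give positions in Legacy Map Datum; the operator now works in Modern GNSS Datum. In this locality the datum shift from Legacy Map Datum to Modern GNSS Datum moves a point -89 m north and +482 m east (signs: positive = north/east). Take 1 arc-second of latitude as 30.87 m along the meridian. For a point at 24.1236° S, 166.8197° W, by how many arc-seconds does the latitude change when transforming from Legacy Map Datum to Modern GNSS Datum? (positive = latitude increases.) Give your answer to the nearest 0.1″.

Δφ = -2.9″

1″ of latitude = 30.87 m, so Δφ = -89.0 / 30.87 = -2.883″.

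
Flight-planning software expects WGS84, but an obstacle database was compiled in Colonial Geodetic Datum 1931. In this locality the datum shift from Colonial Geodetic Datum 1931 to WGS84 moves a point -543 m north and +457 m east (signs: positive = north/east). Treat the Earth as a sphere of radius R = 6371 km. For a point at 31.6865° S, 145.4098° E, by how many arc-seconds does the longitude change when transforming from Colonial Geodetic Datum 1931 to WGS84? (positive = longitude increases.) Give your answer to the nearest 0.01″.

At latitude -31.6865°, cos φ = 0.850935.
One radian of longitude at latitude φ spans R cos φ, so Δλ = ΔE / (R cos φ) = 457.0 / (6371000 × 0.850935) = 8.4297e-05 rad = 17.388″.

Δλ = 17.39″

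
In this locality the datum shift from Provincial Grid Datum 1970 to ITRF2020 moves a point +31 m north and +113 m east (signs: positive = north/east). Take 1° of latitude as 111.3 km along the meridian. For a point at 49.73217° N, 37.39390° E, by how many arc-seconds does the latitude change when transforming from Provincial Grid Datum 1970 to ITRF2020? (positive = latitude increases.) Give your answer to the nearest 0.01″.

1° of latitude = 111.3 km, so Δφ = 31.0 / 111300 = 0.0002785° = 1.003″.

Δφ = 1.00″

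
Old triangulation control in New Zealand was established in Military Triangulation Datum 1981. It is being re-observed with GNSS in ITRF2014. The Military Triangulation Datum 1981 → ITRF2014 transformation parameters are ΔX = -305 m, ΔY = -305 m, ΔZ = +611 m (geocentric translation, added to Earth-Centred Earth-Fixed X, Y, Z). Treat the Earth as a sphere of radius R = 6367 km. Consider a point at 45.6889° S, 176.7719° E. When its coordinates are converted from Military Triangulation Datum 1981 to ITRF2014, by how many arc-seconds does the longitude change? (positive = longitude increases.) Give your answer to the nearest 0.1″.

sin φ = -0.715557, cos φ = 0.698554, sin λ = 0.056311, cos λ = -0.998413.
East component: ΔE = −sin λ·ΔX + cos λ·ΔY = −(0.056311)(-305) + (-0.998413)(-305) = 321.69 m.
1° of latitude spans πR/180 = 111125 m; at latitude φ, 1° of longitude spans that × cos φ = 77626.9 m, so Δλ = 321.69 / 77626.9 × 3600 = 14.919″.

Δλ = 14.9″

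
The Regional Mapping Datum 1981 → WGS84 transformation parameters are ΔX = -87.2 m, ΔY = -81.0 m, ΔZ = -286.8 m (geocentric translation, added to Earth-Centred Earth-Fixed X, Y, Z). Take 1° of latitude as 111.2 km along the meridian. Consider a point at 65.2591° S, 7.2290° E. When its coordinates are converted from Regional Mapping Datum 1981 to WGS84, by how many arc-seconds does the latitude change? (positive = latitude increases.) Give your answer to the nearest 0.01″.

Δφ = -6.73″

sin φ = -0.908210, cos φ = 0.418515, sin λ = 0.125835, cos λ = 0.992051.
North component: ΔN = −sin φ cos λ·ΔX − sin φ sin λ·ΔY + cos φ·ΔZ = −(-0.908210)(0.992051)(-87.2) − (-0.908210)(0.125835)(-81.0) + (0.418515)(-286.8) = -207.85 m.
1° of latitude spans 111200 m, so Δφ = -207.85 / 111200 × 3600 = -6.729″.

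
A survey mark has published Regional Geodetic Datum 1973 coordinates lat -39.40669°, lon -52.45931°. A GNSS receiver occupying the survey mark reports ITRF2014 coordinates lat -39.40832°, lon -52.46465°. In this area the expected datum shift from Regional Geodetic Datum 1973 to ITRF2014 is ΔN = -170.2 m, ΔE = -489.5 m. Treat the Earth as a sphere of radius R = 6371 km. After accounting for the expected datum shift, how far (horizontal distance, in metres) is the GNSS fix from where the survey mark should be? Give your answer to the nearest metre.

33 m

Observed coordinate differences: Δφ = -0.00163°, Δλ = -0.00534°.
Converting to metres (1° lat = 111195 m, cos φ = 0.772659): observed ΔN = -181.2 m, observed ΔE = -458.8 m.
Subtracting the expected shift leaves a residual of -181.2 − (-170.2) = -11.0 m north and -458.8 − (-489.5) = 30.7 m east.
Residual distance = √((-11.0)² + 30.7²) = 32.6 m.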